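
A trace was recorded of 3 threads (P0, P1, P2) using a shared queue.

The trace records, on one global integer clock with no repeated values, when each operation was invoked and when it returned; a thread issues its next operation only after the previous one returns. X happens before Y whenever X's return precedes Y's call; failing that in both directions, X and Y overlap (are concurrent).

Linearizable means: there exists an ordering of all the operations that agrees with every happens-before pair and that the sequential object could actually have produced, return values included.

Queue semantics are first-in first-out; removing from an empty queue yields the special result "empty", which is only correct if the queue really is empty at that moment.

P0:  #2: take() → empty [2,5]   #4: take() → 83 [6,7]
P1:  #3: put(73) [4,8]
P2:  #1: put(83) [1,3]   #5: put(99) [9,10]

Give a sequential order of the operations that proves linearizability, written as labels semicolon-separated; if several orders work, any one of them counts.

step 1: #2 take() → empty — queue <>
step 2: #1 put(83) — queue <83>
step 3: #3 put(73) — queue <83,73>
step 4: #4 take() → 83 — queue <73>
step 5: #5 put(99) — queue <73,99>

#2; #1; #3; #4; #5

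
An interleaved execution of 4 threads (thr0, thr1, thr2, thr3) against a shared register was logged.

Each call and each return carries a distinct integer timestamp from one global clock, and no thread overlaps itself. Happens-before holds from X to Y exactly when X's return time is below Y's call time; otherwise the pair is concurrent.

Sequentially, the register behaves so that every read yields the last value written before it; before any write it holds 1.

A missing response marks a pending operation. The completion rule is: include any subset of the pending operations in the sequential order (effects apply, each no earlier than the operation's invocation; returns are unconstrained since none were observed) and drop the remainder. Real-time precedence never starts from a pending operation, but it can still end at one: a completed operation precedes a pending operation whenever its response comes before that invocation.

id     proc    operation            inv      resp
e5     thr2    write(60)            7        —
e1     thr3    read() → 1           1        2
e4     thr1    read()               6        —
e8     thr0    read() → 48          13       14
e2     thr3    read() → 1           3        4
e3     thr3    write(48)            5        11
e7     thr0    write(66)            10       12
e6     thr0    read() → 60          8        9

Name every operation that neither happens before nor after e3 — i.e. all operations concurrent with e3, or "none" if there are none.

e4, e5, e6, e7

overlap test against e3 [5,11]: concurrent iff the interval meets 5..11
e1 [1,2]: before
e2 [3,4]: before
e4 [6,…): concurrent
e5 [7,…): concurrent
e6 [8,9]: concurrent
e7 [10,12]: concurrent
e8 [13,14]: after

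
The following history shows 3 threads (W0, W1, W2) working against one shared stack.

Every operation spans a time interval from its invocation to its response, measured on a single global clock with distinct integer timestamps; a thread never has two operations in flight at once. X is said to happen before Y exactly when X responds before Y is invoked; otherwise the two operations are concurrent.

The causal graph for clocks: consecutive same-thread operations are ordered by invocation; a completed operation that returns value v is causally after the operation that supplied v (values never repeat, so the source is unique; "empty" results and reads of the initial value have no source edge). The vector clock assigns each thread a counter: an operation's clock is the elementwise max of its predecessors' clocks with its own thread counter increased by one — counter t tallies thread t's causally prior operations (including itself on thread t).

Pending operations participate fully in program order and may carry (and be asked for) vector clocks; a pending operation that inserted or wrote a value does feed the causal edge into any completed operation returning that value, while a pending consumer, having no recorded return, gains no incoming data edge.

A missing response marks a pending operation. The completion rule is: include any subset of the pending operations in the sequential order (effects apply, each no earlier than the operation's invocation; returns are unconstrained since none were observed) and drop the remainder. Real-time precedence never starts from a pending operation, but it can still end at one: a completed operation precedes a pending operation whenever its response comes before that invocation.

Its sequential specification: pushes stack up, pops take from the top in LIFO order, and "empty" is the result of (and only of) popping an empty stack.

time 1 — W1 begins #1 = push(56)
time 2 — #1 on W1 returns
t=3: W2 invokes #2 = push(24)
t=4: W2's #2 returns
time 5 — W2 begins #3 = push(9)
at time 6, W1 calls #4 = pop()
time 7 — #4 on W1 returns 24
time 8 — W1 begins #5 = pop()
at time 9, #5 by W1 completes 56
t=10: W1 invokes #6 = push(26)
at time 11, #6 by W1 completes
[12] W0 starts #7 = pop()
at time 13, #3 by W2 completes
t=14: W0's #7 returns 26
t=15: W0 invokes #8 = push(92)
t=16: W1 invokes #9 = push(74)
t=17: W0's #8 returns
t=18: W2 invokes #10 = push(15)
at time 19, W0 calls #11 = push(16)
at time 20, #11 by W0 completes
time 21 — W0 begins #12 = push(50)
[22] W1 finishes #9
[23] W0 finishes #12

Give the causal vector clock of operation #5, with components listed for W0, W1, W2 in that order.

no predecessors for #2 (invoked 3): W2 increments from zero → (0, 0, 1)
no predecessors for #1 (invoked 1): W1 increments from zero → (0, 1, 0)
from VC(#2)=(0, 0, 1), #3 (invoked 5) maxes components and bumps W2 → (0, 0, 2)
from VC(#3)=(0, 0, 2), #10 (invoked 18) maxes components and bumps W2 → (0, 0, 3)
from VC(#1)=(0, 1, 0), VC(#2)=(0, 0, 1), #4 (invoked 6) maxes components and bumps W1 → (0, 2, 1)
from VC(#1)=(0, 1, 0), VC(#4)=(0, 2, 1), #5 (invoked 8) maxes components and bumps W1 → (0, 3, 1)
from VC(#5)=(0, 3, 1), #6 (invoked 10) maxes components and bumps W1 → (0, 4, 1)
from VC(#6)=(0, 4, 1), #9 (invoked 16) maxes components and bumps W1 → (0, 5, 1)
from VC(#6)=(0, 4, 1), #7 (invoked 12) maxes components and bumps W0 → (1, 4, 1)
from VC(#7)=(1, 4, 1), #8 (invoked 15) maxes components and bumps W0 → (2, 4, 1)
from VC(#8)=(2, 4, 1), #11 (invoked 19) maxes components and bumps W0 → (3, 4, 1)
from VC(#11)=(3, 4, 1), #12 (invoked 21) maxes components and bumps W0 → (4, 4, 1)
target: VC(#5) = (0, 3, 1)

(0, 3, 1)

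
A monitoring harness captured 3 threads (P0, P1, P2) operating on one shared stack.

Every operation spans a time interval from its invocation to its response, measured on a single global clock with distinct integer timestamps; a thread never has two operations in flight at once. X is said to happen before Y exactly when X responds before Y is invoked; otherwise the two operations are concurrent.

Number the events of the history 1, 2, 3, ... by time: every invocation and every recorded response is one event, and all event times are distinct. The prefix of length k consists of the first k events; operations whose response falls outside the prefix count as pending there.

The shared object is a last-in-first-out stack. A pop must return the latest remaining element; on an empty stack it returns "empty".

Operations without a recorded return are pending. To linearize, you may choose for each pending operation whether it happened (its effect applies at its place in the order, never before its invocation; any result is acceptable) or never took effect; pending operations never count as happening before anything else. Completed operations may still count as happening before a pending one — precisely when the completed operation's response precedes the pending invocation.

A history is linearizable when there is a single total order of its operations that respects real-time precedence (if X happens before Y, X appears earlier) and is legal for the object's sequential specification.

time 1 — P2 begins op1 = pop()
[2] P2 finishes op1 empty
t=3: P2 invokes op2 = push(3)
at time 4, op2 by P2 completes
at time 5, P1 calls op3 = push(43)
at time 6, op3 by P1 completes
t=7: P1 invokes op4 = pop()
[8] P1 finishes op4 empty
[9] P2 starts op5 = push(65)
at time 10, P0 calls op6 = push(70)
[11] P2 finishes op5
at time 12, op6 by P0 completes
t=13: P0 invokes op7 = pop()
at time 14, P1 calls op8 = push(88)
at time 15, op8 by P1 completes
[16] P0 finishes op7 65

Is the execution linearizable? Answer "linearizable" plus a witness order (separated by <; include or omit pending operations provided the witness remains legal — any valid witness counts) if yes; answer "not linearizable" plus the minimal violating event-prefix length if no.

not linearizable — minimal violating prefix: 8 events

already the first 8 events (up to op4's response at time 8) admit no linearization; the first 7 still do
the sole real-time-consistent order of 4 completed operations fails the stack replay
e.g. op1, op2, op3, op4: illegal at step 4, since op4 pop() → empty cannot apply there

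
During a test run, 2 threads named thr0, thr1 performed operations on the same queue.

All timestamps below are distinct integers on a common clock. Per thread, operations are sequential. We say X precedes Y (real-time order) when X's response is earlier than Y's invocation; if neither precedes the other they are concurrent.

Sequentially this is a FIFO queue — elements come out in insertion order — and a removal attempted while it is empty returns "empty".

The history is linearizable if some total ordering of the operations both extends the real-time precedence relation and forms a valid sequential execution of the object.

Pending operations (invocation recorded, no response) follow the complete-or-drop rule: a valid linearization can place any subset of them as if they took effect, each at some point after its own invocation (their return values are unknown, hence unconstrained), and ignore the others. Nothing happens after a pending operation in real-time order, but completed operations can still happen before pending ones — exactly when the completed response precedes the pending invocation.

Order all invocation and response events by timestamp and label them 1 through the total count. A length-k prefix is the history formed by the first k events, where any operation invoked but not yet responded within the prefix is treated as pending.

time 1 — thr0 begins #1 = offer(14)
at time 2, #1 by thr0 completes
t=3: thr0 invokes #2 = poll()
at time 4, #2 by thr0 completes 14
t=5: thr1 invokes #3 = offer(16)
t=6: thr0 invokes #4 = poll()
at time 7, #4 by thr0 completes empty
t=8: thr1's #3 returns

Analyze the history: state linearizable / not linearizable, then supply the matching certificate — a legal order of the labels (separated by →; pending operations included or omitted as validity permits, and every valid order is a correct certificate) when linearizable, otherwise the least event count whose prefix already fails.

after step 1 (#1 offer(14)): queue <14>
after step 2 (#2 poll() → 14): queue <>
after step 3 (#4 poll() → empty): queue <>
after step 4 (#3 offer(16)): queue <16>

linearizable — witness: #1 → #2 → #4 → #3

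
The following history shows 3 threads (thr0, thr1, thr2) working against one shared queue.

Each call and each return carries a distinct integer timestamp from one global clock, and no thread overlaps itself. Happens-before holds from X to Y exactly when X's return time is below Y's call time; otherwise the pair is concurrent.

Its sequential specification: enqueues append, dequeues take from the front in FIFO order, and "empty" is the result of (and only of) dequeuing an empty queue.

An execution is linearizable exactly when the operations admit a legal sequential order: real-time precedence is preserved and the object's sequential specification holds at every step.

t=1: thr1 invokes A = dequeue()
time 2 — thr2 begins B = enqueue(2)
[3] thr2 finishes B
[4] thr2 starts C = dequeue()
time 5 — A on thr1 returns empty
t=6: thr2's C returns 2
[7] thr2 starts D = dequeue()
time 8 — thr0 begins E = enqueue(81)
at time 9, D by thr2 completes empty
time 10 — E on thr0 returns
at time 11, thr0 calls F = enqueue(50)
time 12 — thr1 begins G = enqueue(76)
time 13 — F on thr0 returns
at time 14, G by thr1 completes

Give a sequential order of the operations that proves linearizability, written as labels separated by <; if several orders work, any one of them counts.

A < B < C < D < E < F < G

after step 1 (A dequeue() → empty): queue <>
after step 2 (B enqueue(2)): queue <2>
after step 3 (C dequeue() → 2): queue <>
after step 4 (D dequeue() → empty): queue <>
after step 5 (E enqueue(81)): queue <81>
after step 6 (F enqueue(50)): queue <81,50>
after step 7 (G enqueue(76)): queue <81,50,76>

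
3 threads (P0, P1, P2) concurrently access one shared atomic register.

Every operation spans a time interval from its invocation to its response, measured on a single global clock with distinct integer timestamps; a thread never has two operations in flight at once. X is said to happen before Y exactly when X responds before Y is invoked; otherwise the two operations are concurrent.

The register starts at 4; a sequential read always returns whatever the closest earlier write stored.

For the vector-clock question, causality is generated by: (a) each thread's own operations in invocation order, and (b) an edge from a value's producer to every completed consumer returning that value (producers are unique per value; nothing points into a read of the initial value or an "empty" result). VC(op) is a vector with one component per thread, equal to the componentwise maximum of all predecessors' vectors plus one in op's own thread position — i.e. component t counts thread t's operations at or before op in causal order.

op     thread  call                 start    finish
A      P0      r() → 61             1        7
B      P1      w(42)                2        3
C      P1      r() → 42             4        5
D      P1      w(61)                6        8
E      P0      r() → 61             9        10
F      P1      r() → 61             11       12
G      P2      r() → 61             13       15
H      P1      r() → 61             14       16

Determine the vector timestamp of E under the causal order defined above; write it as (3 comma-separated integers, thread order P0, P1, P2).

no predecessors for B (invoked 2): P1 increments from zero → (0, 1, 0)
C (invocation 4): componentwise max over VC(B)=(0, 1, 0), +1 at P1, giving (0, 2, 0)
D (invocation 6): componentwise max over VC(C)=(0, 2, 0), +1 at P1, giving (0, 3, 0)
G (invocation 13): componentwise max over VC(D)=(0, 3, 0), +1 at P2, giving (0, 3, 1)
F (invocation 11): componentwise max over VC(D)=(0, 3, 0), +1 at P1, giving (0, 4, 0)
A (invocation 1): componentwise max over VC(D)=(0, 3, 0), +1 at P0, giving (1, 3, 0)
H (invocation 14): componentwise max over VC(D)=(0, 3, 0), VC(F)=(0, 4, 0), +1 at P1, giving (0, 5, 0)
E (invocation 9): componentwise max over VC(A)=(1, 3, 0), VC(D)=(0, 3, 0), +1 at P0, giving (2, 3, 0)
target: VC(E) = (2, 3, 0)

(2, 3, 0)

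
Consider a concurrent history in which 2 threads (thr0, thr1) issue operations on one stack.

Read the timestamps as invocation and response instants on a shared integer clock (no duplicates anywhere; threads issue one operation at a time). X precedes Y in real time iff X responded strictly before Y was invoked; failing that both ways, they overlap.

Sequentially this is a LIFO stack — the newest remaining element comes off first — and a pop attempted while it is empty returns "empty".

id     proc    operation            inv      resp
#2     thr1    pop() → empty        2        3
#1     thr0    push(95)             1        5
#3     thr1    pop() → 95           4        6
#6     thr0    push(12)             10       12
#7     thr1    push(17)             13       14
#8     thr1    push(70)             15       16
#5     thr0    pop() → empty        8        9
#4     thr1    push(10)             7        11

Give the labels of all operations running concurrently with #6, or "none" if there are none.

#4

#6 spans [10,12]; an op avoiding the whole window 10..12 is ordered, any other is concurrent
#1 [1,5]: before
#2 [2,3]: before
#3 [4,6]: before
#4 [7,11]: concurrent
#5 [8,9]: before
#7 [13,14]: after
#8 [15,16]: after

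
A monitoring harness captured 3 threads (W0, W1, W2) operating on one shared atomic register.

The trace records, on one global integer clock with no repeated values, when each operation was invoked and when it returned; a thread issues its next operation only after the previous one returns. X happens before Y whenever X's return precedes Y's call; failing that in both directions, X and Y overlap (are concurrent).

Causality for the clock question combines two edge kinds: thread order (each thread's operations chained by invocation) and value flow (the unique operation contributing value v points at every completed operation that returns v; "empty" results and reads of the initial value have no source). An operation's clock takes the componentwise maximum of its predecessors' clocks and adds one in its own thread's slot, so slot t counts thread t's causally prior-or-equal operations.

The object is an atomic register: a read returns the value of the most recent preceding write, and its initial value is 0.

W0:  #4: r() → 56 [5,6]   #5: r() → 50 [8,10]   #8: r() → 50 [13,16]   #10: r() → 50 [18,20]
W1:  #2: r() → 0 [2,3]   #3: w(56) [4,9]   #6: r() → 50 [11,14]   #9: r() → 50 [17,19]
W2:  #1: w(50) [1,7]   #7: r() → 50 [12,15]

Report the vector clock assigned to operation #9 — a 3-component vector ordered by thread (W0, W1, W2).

#1, invoked 1, has no incoming edges; only W2's bump applies → (0, 0, 1)
#2, invoked 2, has no incoming edges; only W1's bump applies → (0, 1, 0)
VC(#7, invoked at 12): max of VC(#1)=(0, 0, 1), then +1 on thread W2 → (0, 0, 2)
VC(#3, invoked at 4): max of VC(#2)=(0, 1, 0), then +1 on thread W1 → (0, 2, 0)
VC(#4, invoked at 5): max of VC(#3)=(0, 2, 0), then +1 on thread W0 → (1, 2, 0)
VC(#6, invoked at 11): max of VC(#1)=(0, 0, 1), VC(#3)=(0, 2, 0), then +1 on thread W1 → (0, 3, 1)
VC(#9, invoked at 17): max of VC(#1)=(0, 0, 1), VC(#6)=(0, 3, 1), then +1 on thread W1 → (0, 4, 1)
VC(#5, invoked at 8): max of VC(#1)=(0, 0, 1), VC(#4)=(1, 2, 0), then +1 on thread W0 → (2, 2, 1)
VC(#8, invoked at 13): max of VC(#1)=(0, 0, 1), VC(#5)=(2, 2, 1), then +1 on thread W0 → (3, 2, 1)
VC(#10, invoked at 18): max of VC(#1)=(0, 0, 1), VC(#8)=(3, 2, 1), then +1 on thread W0 → (4, 2, 1)
target: VC(#9) = (0, 4, 1)

(0, 4, 1)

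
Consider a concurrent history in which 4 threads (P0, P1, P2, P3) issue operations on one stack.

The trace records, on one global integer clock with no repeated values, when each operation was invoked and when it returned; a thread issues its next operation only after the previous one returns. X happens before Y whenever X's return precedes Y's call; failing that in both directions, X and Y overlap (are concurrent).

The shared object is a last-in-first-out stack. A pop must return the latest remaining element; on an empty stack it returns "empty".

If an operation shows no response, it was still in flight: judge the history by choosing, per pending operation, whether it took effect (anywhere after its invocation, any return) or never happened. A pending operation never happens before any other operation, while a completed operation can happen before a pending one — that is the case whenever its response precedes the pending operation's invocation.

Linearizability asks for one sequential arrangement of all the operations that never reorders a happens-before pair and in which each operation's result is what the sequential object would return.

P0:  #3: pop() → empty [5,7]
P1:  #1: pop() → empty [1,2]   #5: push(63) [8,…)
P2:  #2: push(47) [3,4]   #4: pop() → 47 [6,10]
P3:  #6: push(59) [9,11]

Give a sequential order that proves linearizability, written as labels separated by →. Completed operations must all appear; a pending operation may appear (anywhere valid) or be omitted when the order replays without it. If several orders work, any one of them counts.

1. #1 pop() → empty, leaving stack <>
2. #2 push(47), leaving stack <47>
3. #4 pop() → 47, leaving stack <>
4. #3 pop() → empty, leaving stack <>
5. #5 push(63) (pending, included), leaving stack <63>
6. #6 push(59), leaving stack <63,59>

#1 → #2 → #4 → #3 → #5 → #6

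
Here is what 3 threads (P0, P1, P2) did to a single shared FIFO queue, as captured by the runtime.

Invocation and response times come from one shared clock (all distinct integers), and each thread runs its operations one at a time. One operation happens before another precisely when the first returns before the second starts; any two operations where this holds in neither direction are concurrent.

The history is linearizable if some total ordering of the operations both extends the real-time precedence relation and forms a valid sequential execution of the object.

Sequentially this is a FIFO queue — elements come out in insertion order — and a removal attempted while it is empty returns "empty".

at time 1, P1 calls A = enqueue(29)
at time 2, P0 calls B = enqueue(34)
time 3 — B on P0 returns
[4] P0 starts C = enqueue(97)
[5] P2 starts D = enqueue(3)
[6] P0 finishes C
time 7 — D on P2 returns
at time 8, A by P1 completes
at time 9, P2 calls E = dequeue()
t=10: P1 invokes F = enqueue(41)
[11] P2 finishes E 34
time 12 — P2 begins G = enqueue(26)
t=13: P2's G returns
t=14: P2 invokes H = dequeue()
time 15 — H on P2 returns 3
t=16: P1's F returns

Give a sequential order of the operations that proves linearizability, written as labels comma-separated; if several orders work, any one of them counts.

B, D, A, C, E, F, G, H

after step 1 (B enqueue(34)): queue <34>
after step 2 (D enqueue(3)): queue <34,3>
after step 3 (A enqueue(29)): queue <34,3,29>
after step 4 (C enqueue(97)): queue <34,3,29,97>
after step 5 (E dequeue() → 34): queue <3,29,97>
after step 6 (F enqueue(41)): queue <3,29,97,41>
after step 7 (G enqueue(26)): queue <3,29,97,41,26>
after step 8 (H dequeue() → 3): queue <29,97,41,26>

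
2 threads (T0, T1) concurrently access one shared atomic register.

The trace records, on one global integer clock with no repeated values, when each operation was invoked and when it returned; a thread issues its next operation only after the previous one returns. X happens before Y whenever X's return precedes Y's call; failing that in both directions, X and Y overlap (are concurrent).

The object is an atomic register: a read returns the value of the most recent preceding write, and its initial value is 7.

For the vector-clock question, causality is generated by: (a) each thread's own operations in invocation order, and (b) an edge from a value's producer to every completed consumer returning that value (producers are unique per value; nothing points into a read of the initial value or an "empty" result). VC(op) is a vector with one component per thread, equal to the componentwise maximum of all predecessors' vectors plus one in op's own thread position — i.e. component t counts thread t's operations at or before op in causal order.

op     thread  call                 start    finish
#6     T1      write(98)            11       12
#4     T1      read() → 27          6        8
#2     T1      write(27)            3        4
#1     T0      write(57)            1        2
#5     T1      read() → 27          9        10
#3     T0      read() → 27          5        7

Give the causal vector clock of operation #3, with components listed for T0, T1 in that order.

(2, 1)

invoked at 3, #2 has no predecessors; its own T1 bump gives (0, 1)
invoked at 1, #1 has no predecessors; its own T0 bump gives (1, 0)
VC(#4, invoked at 6): max of VC(#2)=(0, 1), then +1 on thread T1 → (0, 2)
VC(#5, invoked at 9): max of VC(#2)=(0, 1), VC(#4)=(0, 2), then +1 on thread T1 → (0, 3)
VC(#3, invoked at 5): max of VC(#1)=(1, 0), VC(#2)=(0, 1), then +1 on thread T0 → (2, 1)
VC(#6, invoked at 11): max of VC(#5)=(0, 3), then +1 on thread T1 → (0, 4)
target: VC(#3) = (2, 1)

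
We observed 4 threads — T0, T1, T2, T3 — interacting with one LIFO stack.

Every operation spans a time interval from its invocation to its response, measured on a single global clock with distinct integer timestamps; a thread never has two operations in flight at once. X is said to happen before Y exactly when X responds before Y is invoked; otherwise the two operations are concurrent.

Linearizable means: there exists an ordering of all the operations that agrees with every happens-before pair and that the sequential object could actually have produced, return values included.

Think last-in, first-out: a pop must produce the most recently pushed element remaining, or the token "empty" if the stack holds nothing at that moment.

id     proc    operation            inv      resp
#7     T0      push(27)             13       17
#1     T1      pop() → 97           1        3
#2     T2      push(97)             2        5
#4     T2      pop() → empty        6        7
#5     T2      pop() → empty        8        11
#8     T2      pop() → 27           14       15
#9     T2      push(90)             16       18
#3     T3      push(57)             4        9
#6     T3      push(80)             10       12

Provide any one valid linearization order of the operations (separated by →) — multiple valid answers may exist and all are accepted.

#2 → #1 → #4 → #5 → #3 → #6 → #7 → #8 → #9

after step 1 (#2 push(97)): stack <97>
after step 2 (#1 pop() → 97): stack <>
after step 3 (#4 pop() → empty): stack <>
after step 4 (#5 pop() → empty): stack <>
after step 5 (#3 push(57)): stack <57>
after step 6 (#6 push(80)): stack <57,80>
after step 7 (#7 push(27)): stack <57,80,27>
after step 8 (#8 pop() → 27): stack <57,80>
after step 9 (#9 push(90)): stack <57,80,90>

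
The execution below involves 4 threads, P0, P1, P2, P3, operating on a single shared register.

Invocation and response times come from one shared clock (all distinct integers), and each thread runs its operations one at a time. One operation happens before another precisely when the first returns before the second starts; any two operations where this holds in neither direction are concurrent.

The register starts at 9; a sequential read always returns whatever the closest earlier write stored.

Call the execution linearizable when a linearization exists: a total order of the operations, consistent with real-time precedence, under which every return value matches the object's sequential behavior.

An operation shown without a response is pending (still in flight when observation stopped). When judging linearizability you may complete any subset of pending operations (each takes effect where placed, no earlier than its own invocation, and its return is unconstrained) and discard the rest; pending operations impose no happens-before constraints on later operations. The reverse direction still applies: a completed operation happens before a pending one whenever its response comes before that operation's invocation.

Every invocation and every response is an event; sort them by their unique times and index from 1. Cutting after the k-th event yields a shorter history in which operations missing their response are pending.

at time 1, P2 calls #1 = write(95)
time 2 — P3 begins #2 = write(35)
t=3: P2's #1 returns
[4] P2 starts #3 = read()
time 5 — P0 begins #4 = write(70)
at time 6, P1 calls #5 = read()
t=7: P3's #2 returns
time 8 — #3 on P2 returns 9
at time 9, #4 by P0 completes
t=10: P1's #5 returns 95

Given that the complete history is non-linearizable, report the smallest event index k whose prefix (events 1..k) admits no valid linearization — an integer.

8

events 1..7 are still linearizable — one witness is #1, #2:
1. #1 write(95), leaving value 95
2. #2 write(35), leaving value 35
adding event 8 (#3 responds at 8) leaves no legal real-time order
including or dropping the 2 pending operations (#4, #5) in any combination fails
one such order, #1, #2, #3 (pending dropped), breaks at step 3 where #3 read() → 9 is illegal
one such order, #1, #3, #2 (pending dropped), breaks at step 2 where #3 read() → 9 is illegal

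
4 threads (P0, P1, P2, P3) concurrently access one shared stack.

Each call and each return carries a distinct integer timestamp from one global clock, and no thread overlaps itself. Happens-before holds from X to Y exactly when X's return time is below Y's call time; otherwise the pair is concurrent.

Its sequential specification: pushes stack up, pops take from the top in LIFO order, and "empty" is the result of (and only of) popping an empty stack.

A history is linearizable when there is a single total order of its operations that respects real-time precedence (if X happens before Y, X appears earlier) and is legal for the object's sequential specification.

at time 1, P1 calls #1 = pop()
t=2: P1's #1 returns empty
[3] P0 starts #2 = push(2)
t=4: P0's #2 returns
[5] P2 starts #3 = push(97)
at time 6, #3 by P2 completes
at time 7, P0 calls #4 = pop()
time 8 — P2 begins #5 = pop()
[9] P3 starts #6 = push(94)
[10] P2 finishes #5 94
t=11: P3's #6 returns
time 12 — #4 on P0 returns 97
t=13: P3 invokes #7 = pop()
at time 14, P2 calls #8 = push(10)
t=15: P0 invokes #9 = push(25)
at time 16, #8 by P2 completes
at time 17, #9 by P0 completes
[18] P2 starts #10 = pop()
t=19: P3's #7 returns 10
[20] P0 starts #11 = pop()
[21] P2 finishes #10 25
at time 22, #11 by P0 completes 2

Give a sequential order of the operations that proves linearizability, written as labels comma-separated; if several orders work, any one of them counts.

#1, #2, #3, #4, #6, #5, #8, #7, #9, #10, #11

after step 1 (#1 pop() → empty): stack <>
after step 2 (#2 push(2)): stack <2>
after step 3 (#3 push(97)): stack <2,97>
after step 4 (#4 pop() → 97): stack <2>
after step 5 (#6 push(94)): stack <2,94>
after step 6 (#5 pop() → 94): stack <2>
after step 7 (#8 push(10)): stack <2,10>
after step 8 (#7 pop() → 10): stack <2>
after step 9 (#9 push(25)): stack <2,25>
after step 10 (#10 pop() → 25): stack <2>
after step 11 (#11 pop() → 2): stack <>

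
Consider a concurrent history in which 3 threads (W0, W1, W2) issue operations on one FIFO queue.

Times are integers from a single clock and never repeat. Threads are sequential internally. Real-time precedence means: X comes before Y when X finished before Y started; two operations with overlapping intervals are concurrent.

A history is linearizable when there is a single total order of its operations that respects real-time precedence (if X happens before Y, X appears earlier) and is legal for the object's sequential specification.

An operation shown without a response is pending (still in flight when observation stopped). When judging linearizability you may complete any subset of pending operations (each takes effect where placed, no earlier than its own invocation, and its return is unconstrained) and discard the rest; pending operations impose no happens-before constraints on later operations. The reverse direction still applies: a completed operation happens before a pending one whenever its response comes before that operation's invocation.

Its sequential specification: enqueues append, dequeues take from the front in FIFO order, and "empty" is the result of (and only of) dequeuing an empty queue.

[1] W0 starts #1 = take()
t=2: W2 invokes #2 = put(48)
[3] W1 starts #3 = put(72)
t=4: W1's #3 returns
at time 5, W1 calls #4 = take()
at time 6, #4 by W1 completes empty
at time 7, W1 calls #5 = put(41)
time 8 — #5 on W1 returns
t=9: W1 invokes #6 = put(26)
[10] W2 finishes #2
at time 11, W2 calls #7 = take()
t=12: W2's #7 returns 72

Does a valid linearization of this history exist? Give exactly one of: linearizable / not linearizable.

not linearizable

cut after 11 events: linearizable; cut after 12 events (#7 responds, time 12): not linearizable
4 orders of the 5 completed FIFO queue ops respect real time; none is legal
completion choices over the 2 pending operations (#1, #6) were checked; none helps
for example #2, #3, #4, #5, #7 (pending dropped) fails at step 3: #4 take() → empty is not legal there
for example #3, #2, #4, #5, #7 (pending dropped) fails at step 3: #4 take() → empty is not legal there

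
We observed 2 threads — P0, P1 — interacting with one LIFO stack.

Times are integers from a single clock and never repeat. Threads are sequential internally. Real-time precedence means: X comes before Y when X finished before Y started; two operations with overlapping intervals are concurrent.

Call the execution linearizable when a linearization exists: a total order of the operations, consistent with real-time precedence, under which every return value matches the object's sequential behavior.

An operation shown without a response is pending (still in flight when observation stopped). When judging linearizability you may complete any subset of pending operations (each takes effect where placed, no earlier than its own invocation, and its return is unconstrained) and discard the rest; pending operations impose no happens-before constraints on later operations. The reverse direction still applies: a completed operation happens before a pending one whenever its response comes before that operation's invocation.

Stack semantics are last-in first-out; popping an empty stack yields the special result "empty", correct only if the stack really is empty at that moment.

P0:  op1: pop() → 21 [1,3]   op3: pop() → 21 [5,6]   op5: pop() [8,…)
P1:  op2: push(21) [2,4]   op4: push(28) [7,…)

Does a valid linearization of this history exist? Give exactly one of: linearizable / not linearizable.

prefix check: 1..5 passes, 1..6 fails once op3's time-6 response joins
the 3 completed operations admit 2 real-time orders; each fails the LIFO stack replay
one such order, op1, op2, op3, breaks at step 1 where op1 pop() → 21 is illegal
one such order, op2, op1, op3, breaks at step 3 where op3 pop() → 21 is illegal

not linearizable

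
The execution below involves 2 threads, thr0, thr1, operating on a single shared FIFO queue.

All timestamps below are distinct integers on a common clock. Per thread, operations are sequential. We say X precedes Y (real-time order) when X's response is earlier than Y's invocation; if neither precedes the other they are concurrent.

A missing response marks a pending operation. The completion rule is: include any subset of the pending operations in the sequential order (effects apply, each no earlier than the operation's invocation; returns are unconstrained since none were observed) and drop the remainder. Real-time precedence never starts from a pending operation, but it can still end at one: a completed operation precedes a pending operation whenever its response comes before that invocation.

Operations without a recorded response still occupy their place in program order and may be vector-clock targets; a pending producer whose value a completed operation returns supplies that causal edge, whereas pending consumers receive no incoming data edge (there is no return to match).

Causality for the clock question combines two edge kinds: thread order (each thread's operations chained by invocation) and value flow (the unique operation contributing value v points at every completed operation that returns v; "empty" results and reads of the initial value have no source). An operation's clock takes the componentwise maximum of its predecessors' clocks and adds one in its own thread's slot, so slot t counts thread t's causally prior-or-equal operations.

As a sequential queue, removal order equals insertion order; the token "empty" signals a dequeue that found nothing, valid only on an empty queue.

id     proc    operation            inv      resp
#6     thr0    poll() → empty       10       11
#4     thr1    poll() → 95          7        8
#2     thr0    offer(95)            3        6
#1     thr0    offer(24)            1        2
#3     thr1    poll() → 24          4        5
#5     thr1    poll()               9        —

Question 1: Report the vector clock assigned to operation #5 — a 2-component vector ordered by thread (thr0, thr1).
(2, 3)

#1 (invocation 1): nothing precedes it; thr0's component alone gives (1, 0)
#3, invoked 4, takes VC(#1)=(1, 0) under max, adds 1 for thr1 → (1, 1)
#2, invoked 3, takes VC(#1)=(1, 0) under max, adds 1 for thr0 → (2, 0)
#6, invoked 10, takes VC(#2)=(2, 0) under max, adds 1 for thr0 → (3, 0)
#4, invoked 7, takes VC(#2)=(2, 0), VC(#3)=(1, 1) under max, adds 1 for thr1 → (2, 2)
#5, invoked 9, takes VC(#4)=(2, 2) under max, adds 1 for thr1 → (2, 3)
target: VC(#5) = (2, 3)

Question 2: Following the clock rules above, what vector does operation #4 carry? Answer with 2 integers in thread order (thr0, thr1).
(2, 2)

root op #1, invoked 1: fresh clock plus thr0's own tick → (1, 0)
merge at #3 (invoked 4): VC(#1)=(1, 0), own-thread bump on thr1 → (1, 1)
merge at #2 (invoked 3): VC(#1)=(1, 0), own-thread bump on thr0 → (2, 0)
merge at #6 (invoked 10): VC(#2)=(2, 0), own-thread bump on thr0 → (3, 0)
merge at #4 (invoked 7): VC(#2)=(2, 0), VC(#3)=(1, 1), own-thread bump on thr1 → (2, 2)
merge at #5 (invoked 9): VC(#4)=(2, 2), own-thread bump on thr1 → (2, 3)
target: VC(#4) = (2, 2)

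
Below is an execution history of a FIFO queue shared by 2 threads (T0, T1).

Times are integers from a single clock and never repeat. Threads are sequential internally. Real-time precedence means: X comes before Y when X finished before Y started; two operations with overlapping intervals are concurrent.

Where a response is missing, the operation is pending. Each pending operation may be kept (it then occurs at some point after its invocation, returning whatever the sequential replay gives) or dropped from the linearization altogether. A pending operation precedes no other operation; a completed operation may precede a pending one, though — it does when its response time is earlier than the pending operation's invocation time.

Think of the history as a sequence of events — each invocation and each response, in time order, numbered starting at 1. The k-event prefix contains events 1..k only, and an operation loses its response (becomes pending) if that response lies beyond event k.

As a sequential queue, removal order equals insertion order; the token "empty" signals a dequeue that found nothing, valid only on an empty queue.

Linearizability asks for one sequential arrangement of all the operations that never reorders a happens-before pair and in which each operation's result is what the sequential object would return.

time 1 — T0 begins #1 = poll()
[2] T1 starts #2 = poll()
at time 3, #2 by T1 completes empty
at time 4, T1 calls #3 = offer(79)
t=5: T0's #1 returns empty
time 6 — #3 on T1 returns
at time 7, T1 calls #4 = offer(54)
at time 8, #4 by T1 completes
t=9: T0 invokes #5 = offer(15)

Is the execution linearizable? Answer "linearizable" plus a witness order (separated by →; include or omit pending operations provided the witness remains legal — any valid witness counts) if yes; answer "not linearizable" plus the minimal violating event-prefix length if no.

step 1: #1 poll() → empty — queue <>
step 2: #2 poll() → empty — queue <>
step 3: #3 offer(79) — queue <79>
step 4: #4 offer(54) — queue <79,54>

linearizable — witness: #1 → #2 → #3 → #4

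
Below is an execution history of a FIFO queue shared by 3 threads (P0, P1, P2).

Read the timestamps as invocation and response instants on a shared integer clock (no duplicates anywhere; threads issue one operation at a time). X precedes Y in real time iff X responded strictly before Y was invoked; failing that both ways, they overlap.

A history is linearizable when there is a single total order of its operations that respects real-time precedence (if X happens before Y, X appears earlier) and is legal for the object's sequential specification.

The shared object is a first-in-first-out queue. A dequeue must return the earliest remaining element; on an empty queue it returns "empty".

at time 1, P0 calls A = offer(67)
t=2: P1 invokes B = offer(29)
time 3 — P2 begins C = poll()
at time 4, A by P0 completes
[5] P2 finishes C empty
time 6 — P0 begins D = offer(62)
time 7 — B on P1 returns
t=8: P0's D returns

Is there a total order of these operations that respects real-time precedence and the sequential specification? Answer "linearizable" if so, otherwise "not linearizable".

one valid linearization: C, A, B, D
step 1: C poll() → empty — queue <>
step 2: A offer(67) — queue <67>
step 3: B offer(29) — queue <67,29>
step 4: D offer(62) — queue <67,29,62>

linearizable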